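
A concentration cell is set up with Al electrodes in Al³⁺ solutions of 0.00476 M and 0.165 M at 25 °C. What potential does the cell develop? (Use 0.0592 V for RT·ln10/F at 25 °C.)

0.030 V

Both half-cells are Al³⁺/Al, so E°_cell = 0. The concentrated side is the cathode; the cell reaction moves Al³⁺ from high to low concentration with n = 3.
Q = [Al³⁺]_dilute/[Al³⁺]_conc = 0.00476/0.165 = 0.0288.
E = 0 − (0.0592/3) log Q = −(0.0592/3)(-1.540) = 0.0304 V.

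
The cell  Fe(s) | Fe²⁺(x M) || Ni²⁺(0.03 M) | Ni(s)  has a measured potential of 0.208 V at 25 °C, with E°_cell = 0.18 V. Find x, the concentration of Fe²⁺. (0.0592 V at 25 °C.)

From the Nernst equation, log Q = n(E° − E)/0.0592 = 2(0.18 − 0.208)/0.0592 = -0.946, so Q = 0.113.
With Q = [Fe²⁺]/[Ni²⁺] and the known concentrations, [Fe²⁺] in the numerator gives [Fe²⁺] = 0.0034 M.

0.0034 M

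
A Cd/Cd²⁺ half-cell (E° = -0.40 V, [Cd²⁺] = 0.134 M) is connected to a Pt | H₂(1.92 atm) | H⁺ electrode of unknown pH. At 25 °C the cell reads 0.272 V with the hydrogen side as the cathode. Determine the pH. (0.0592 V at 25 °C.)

pH = 2.46

E°_cell = 0.40 V and n = 2.
log Q = n(E° − E)/0.0592 = 2×(0.40 − 0.272)/0.0592 = 4.324.
With Q = [Cd²⁺]·P(H₂) / [H⁺]^2, solving for [H⁺] gives log[H⁺] = -2.457, so pH = 2.46.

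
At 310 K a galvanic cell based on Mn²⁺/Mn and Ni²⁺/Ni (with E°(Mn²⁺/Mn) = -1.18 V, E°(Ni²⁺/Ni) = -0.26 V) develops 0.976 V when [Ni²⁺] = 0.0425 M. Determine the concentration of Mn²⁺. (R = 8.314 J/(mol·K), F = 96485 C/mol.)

From the Nernst equation, ln Q = nF(E° − E)/RT = 2×96485×(0.92 − 0.976)/(8.314×310) = -4.193, so Q = 0.0151.
With Q = [Mn²⁺]/[Ni²⁺] and the known concentrations, [Mn²⁺] in the numerator gives [Mn²⁺] = 6.4 × 10^-4 M.

6.4 × 10^-4 M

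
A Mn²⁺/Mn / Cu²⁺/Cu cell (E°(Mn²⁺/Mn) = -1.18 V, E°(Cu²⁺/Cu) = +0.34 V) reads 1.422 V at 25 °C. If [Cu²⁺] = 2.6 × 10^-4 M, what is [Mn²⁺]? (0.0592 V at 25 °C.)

0.53 M

From the Nernst equation, log Q = n(E° − E)/0.0592 = 2(1.52 − 1.422)/0.0592 = 3.311, so Q = 2050.
With Q = [Mn²⁺]/[Cu²⁺] and the known concentrations, [Mn²⁺] in the numerator gives [Mn²⁺] = 0.53 M.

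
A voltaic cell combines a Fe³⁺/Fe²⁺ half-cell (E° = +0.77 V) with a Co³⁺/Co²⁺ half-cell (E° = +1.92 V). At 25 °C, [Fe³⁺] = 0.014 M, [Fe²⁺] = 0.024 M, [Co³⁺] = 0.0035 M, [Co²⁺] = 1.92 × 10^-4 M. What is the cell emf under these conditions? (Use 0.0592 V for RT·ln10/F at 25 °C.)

The Co³⁺/Co²⁺ couple has the higher reduction potential and acts as the cathode, so E°_cell = +1.92 − (+0.77) = 1.15 V.
Balancing electrons gives n = 1; the reaction quotient is Q = [Fe³⁺]·[Co²⁺]/([Fe²⁺]·[Co³⁺]) = 0.0320.
At 25 °C, E = E° − (0.0592/n) log Q = 1.15 − (0.0592/1)(-1.495) = 1.150 + 0.089 = 1.239 V.

1.24 V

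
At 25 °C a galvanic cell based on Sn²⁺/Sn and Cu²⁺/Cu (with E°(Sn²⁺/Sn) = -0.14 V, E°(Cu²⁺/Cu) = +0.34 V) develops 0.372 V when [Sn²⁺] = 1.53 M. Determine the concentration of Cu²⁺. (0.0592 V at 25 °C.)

3.4 × 10^-4 M

From the Nernst equation, log Q = n(E° − E)/0.0592 = 2(0.48 − 0.372)/0.0592 = 3.649, so Q = 4450.
With Q = [Sn²⁺]/[Cu²⁺] and the known concentrations, [Cu²⁺] in the denominator gives [Cu²⁺] = 3.4 × 10^-4 M.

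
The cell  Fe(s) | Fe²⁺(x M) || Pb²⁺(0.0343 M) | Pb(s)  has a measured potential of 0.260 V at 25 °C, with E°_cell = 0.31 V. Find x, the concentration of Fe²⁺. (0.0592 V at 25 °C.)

From the Nernst equation, log Q = n(E° − E)/0.0592 = 2(0.31 − 0.260)/0.0592 = 1.689, so Q = 48.9.
With Q = [Fe²⁺]/[Pb²⁺] and the known concentrations, [Fe²⁺] in the numerator gives [Fe²⁺] = 1.7 M.

1.7 M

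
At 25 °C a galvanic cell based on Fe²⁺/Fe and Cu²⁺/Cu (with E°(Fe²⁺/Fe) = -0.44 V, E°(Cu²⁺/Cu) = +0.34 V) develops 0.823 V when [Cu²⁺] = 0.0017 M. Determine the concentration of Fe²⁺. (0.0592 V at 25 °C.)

From the Nernst equation, log Q = n(E° − E)/0.0592 = 2(0.78 − 0.823)/0.0592 = -1.453, so Q = 0.0353.
With Q = [Fe²⁺]/[Cu²⁺] and the known concentrations, [Fe²⁺] in the numerator gives [Fe²⁺] = 6 × 10^-5 M.

6 × 10^-5 M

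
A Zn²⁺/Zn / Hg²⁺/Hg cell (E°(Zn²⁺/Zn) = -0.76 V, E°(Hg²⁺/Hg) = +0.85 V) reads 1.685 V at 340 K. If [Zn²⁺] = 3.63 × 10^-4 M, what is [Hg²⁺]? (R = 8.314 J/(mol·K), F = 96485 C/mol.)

0.061 M

From the Nernst equation, ln Q = nF(E° − E)/RT = 2×96485×(1.61 − 1.685)/(8.314×340) = -5.120, so Q = 0.00598.
With Q = [Zn²⁺]/[Hg²⁺] and the known concentrations, [Hg²⁺] in the denominator gives [Hg²⁺] = 0.061 M.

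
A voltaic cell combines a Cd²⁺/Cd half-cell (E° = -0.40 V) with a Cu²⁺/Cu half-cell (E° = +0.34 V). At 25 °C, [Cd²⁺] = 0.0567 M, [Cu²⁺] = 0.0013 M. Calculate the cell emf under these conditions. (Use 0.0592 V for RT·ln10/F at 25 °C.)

The Cu²⁺/Cu couple has the higher reduction potential and acts as the cathode, so E°_cell = +0.34 − (-0.40) = 0.74 V.
Balancing electrons gives n = 2; the reaction quotient is Q = [Cd²⁺]/[Cu²⁺] = 43.6.
At 25 °C, E = E° − (0.0592/n) log Q = 0.74 − (0.0592/2)(1.640) = 0.740 − 0.049 = 0.691 V.

0.691 V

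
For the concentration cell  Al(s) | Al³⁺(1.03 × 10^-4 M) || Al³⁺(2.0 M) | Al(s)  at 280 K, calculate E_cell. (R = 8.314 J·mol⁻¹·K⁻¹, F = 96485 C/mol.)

Both half-cells are Al³⁺/Al, so E°_cell = 0. The concentrated side is the cathode; the cell reaction moves Al³⁺ from high to low concentration with n = 3.
Q = [Al³⁺]_dilute/[Al³⁺]_conc = 1.03 × 10^-4/2.0 = 5.15 × 10^-5.
E = 0 − (RT/nF) ln Q = −((8.314×280)/(3×96485))(-9.874) = 0.0794 V.

0.079 V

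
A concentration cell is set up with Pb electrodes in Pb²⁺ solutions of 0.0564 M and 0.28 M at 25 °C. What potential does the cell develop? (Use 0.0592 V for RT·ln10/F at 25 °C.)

Both half-cells are Pb²⁺/Pb, so E°_cell = 0. The concentrated side is the cathode; the cell reaction moves Pb²⁺ from high to low concentration with n = 2.
Q = [Pb²⁺]_dilute/[Pb²⁺]_conc = 0.0564/0.28 = 0.201.
E = 0 − (0.0592/2) log Q = −(0.0592/2)(-0.696) = 0.0206 V.

0.021 V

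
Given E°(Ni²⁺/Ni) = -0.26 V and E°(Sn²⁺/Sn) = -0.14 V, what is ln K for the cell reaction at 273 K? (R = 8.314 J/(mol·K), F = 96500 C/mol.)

E°_cell = -0.14 − (-0.26) = 0.12 V, with n = 2 electrons transferred.
At equilibrium E = 0, so the Nernst equation gives ln K = nFE°/RT = (2)(96500)(0.12)/((8.314)(273)) = 10.20.

ln K = 10.2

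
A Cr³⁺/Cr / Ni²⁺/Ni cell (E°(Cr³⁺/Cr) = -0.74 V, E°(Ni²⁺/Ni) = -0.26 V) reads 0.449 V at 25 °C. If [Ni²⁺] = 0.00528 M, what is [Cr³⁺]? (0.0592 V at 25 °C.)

From the Nernst equation, log Q = n(E° − E)/0.0592 = 6(0.48 − 0.449)/0.0592 = 3.142, so Q = 1390.
With Q = [Cr³⁺]^2/[Ni²⁺]^3 and the known concentrations, [Cr³⁺]^2 in the numerator gives [Cr³⁺] = 0.014 M.

0.014 M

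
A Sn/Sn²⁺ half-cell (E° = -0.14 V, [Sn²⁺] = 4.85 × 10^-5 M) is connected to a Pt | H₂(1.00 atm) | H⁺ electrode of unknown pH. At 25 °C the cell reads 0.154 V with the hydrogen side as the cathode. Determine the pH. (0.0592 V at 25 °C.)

E°_cell = 0.14 V and n = 2.
log Q = n(E° − E)/0.0592 = 2×(0.14 − 0.154)/0.0592 = -0.473.
With Q = [Sn²⁺]·P(H₂) / [H⁺]^2, solving for [H⁺] gives log[H⁺] = -1.921, so pH = 1.92.

pH = 1.92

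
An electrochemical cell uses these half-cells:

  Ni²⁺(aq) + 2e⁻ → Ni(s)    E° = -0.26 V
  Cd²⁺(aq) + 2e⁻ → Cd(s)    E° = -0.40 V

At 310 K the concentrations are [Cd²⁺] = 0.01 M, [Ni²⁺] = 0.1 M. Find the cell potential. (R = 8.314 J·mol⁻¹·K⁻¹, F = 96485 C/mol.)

The Ni²⁺/Ni couple has the higher reduction potential and acts as the cathode, so E°_cell = -0.26 − (-0.40) = 0.14 V.
Balancing electrons gives n = 2; the reaction quotient is Q = [Cd²⁺]/[Ni²⁺] = 0.100.
E = E° − (RT/nF) ln Q = 0.14 − (8.314×310)/(2×96485) × (-2.303) = 0.140 + 0.031 = 0.171 V.

0.171 V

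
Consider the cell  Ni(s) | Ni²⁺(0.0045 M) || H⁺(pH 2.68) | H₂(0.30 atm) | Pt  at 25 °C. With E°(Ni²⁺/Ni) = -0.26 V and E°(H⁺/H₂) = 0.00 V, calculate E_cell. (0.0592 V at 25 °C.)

The hydrogen couple is the cathode, so E°_cell = 0.26 V; n = 2.
[H⁺] = 10^(−2.68) = 0.0021 M, and Q = [Ni²⁺]·P(H₂) / [H⁺]^2 = 309.
E = E° − (0.0592/2) log Q = 0.26 − (0.0592/2)(2.490) = 0.186 V.

0.19 V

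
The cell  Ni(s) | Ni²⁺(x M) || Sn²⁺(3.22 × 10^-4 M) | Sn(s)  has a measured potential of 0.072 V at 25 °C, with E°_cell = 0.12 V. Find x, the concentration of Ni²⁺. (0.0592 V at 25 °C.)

From the Nernst equation, log Q = n(E° − E)/0.0592 = 2(0.12 − 0.072)/0.0592 = 1.622, so Q = 41.8.
With Q = [Ni²⁺]/[Sn²⁺] and the known concentrations, [Ni²⁺] in the numerator gives [Ni²⁺] = 0.013 M.

0.013 M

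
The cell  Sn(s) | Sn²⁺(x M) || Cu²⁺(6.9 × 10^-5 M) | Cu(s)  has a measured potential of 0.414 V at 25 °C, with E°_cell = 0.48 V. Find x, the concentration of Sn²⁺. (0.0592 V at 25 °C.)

0.012 M

From the Nernst equation, log Q = n(E° − E)/0.0592 = 2(0.48 − 0.414)/0.0592 = 2.230, so Q = 170.
With Q = [Sn²⁺]/[Cu²⁺] and the known concentrations, [Sn²⁺] in the numerator gives [Sn²⁺] = 0.012 M.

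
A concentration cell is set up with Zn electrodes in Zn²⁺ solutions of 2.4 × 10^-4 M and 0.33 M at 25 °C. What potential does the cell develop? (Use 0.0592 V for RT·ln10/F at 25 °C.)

Both half-cells are Zn²⁺/Zn, so E°_cell = 0. The concentrated side is the cathode; the cell reaction moves Zn²⁺ from high to low concentration with n = 2.
Q = [Zn²⁺]_dilute/[Zn²⁺]_conc = 2.4 × 10^-4/0.33 = 7.27 × 10^-4.
E = 0 − (0.0592/2) log Q = −(0.0592/2)(-3.138) = 0.0929 V.

0.093 V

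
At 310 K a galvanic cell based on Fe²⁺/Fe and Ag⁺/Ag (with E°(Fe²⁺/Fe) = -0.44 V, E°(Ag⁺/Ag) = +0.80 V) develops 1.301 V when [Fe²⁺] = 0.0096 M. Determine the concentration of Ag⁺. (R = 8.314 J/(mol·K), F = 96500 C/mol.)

0.96 M

From the Nernst equation, ln Q = nF(E° − E)/RT = 2×96500×(1.24 − 1.301)/(8.314×310) = -4.568, so Q = 0.0104.
With Q = [Fe²⁺]/[Ag⁺]^2 and the known concentrations, [Ag⁺]^2 in the denominator gives [Ag⁺] = 0.96 M.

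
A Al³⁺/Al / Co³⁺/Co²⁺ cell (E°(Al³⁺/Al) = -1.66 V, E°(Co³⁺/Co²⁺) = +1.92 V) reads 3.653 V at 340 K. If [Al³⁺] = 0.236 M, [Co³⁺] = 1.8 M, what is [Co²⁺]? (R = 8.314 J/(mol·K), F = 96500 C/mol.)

From the Nernst equation, ln Q = nF(E° − E)/RT = 3×96500×(3.58 − 3.653)/(8.314×340) = -7.476, so Q = 5.66 × 10^-4.
With Q = [Al³⁺]·[Co²⁺]^3/[Co³⁺]^3 and the known concentrations, [Co²⁺]^3 in the numerator gives [Co²⁺] = 0.24 M.

0.24 M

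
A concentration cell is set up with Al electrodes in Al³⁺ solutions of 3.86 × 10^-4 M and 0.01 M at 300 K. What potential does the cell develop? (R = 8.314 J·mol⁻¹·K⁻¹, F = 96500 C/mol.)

0.028 V

Both half-cells are Al³⁺/Al, so E°_cell = 0. The concentrated side is the cathode; the cell reaction moves Al³⁺ from high to low concentration with n = 3.
Q = [Al³⁺]_dilute/[Al³⁺]_conc = 3.86 × 10^-4/0.01 = 0.0386.
E = 0 − (RT/nF) ln Q = −((8.314×300)/(3×96500))(-3.255) = 0.0280 V.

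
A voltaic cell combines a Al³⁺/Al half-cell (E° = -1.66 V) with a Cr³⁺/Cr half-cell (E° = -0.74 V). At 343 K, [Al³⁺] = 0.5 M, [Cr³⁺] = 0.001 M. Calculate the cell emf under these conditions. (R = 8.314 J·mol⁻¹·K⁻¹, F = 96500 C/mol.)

0.859 V

The Cr³⁺/Cr couple has the higher reduction potential and acts as the cathode, so E°_cell = -0.74 − (-1.66) = 0.92 V.
Balancing electrons gives n = 3; the reaction quotient is Q = [Al³⁺]/[Cr³⁺] = 500.
E = E° − (RT/nF) ln Q = 0.92 − (8.314×343)/(3×96500) × (6.215) = 0.920 − 0.061 = 0.859 V.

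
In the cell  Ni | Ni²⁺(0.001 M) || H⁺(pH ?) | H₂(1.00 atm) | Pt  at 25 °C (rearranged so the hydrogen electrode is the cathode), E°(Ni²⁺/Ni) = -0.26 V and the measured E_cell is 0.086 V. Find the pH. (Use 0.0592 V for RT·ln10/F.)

pH = 4.44

E°_cell = 0.26 V and n = 2.
log Q = n(E° − E)/0.0592 = 2×(0.26 − 0.086)/0.0592 = 5.878.
With Q = [Ni²⁺]·P(H₂) / [H⁺]^2, solving for [H⁺] gives log[H⁺] = -4.439, so pH = 4.44.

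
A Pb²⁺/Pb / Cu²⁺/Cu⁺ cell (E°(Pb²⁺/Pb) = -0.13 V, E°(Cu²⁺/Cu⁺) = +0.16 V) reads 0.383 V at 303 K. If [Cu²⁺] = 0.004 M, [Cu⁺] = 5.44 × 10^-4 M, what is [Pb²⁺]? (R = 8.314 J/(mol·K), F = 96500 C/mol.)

0.044 M

From the Nernst equation, ln Q = nF(E° − E)/RT = 2×96500×(0.29 − 0.383)/(8.314×303) = -7.125, so Q = 8.05 × 10^-4.
With Q = [Pb²⁺]·[Cu⁺]^2/[Cu²⁺]^2 and the known concentrations, [Pb²⁺] in the numerator gives [Pb²⁺] = 0.044 M.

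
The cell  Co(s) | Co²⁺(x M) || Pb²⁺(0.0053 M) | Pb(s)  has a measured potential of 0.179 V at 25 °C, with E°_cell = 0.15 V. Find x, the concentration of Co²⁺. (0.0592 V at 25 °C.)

5.6 × 10^-4 M

From the Nernst equation, log Q = n(E° − E)/0.0592 = 2(0.15 − 0.179)/0.0592 = -0.980, so Q = 0.105.
With Q = [Co²⁺]/[Pb²⁺] and the known concentrations, [Co²⁺] in the numerator gives [Co²⁺] = 5.6 × 10^-4 M.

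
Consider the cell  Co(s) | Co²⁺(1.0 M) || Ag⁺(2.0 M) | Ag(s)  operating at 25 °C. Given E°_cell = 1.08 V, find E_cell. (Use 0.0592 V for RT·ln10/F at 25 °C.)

1.10 V

Balancing electrons gives n = 2; the reaction quotient is Q = [Co²⁺]/[Ag⁺]^2 = 0.250.
At 25 °C, E = E° − (0.0592/n) log Q = 1.08 − (0.0592/2)(-0.602) = 1.080 + 0.018 = 1.098 V.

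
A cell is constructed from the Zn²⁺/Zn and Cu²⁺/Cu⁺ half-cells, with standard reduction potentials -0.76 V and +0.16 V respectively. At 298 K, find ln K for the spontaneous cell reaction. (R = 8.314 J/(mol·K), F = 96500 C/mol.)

ln K = 71.7

E°_cell = +0.16 − (-0.76) = 0.92 V, with n = 2 electrons transferred.
At equilibrium E = 0, so the Nernst equation gives ln K = nFE°/RT = (2)(96500)(0.92)/((8.314)(298)) = 71.67.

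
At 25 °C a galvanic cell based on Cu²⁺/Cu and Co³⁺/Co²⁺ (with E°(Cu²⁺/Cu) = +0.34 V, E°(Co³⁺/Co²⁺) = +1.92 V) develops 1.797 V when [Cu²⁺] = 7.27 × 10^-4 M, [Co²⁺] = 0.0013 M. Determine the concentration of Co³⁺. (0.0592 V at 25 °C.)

From the Nernst equation, log Q = n(E° − E)/0.0592 = 2(1.58 − 1.797)/0.0592 = -7.331, so Q = 4.67 × 10^-8.
With Q = [Cu²⁺]·[Co²⁺]^2/[Co³⁺]^2 and the known concentrations, [Co³⁺]^2 in the denominator gives [Co³⁺] = 0.16 M.

0.16 M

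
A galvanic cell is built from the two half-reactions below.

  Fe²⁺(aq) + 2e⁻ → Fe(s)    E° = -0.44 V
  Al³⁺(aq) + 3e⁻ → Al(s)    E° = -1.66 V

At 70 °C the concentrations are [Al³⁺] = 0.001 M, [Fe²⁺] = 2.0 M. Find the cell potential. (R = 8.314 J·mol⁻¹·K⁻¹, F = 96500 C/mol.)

1.30 V

The Fe²⁺/Fe couple has the higher reduction potential and acts as the cathode, so E°_cell = -0.44 − (-1.66) = 1.22 V.
Balancing electrons gives n = 6; the reaction quotient is Q = [Al³⁺]^2/[Fe²⁺]^3 = 1.25 × 10^-7.
E = E° − (RT/nF) ln Q = 1.22 − (8.314×343)/(6×96500) × (-15.895) = 1.220 + 0.078 = 1.298 V.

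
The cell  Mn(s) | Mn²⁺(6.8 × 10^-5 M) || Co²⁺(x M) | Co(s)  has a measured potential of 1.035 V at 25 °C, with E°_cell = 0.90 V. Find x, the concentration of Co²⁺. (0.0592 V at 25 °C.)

From the Nernst equation, log Q = n(E° − E)/0.0592 = 2(0.90 − 1.035)/0.0592 = -4.561, so Q = 2.75 × 10^-5.
With Q = [Mn²⁺]/[Co²⁺] and the known concentrations, [Co²⁺] in the denominator gives [Co²⁺] = 2.5 M.

2.5 M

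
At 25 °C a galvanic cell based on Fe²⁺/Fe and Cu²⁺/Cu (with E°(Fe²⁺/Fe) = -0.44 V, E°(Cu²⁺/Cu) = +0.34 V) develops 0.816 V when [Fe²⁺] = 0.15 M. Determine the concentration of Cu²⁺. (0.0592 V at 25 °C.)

2.5 M

From the Nernst equation, log Q = n(E° − E)/0.0592 = 2(0.78 − 0.816)/0.0592 = -1.216, so Q = 0.0608.
With Q = [Fe²⁺]/[Cu²⁺] and the known concentrations, [Cu²⁺] in the denominator gives [Cu²⁺] = 2.5 M.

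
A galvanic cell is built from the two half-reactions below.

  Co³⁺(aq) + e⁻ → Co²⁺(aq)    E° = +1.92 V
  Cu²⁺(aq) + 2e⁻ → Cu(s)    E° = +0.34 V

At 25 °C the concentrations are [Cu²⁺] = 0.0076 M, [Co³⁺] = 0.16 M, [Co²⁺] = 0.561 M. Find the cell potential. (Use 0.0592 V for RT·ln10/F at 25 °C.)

The Co³⁺/Co²⁺ couple has the higher reduction potential and acts as the cathode, so E°_cell = +1.92 − (+0.34) = 1.58 V.
Balancing electrons gives n = 2; the reaction quotient is Q = [Cu²⁺]·[Co²⁺]^2/[Co³⁺]^2 = 0.0934.
At 25 °C, E = E° − (0.0592/n) log Q = 1.58 − (0.0592/2)(-1.030) = 1.580 + 0.030 = 1.610 V.

1.61 V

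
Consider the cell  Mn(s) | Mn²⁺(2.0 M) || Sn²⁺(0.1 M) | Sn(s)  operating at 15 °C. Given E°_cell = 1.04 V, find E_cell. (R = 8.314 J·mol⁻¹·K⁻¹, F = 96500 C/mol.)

1.00 V

Balancing electrons gives n = 2; the reaction quotient is Q = [Mn²⁺]/[Sn²⁺] = 20.0.
E = E° − (RT/nF) ln Q = 1.04 − (8.314×288)/(2×96500) × (2.996) = 1.040 − 0.037 = 1.003 V.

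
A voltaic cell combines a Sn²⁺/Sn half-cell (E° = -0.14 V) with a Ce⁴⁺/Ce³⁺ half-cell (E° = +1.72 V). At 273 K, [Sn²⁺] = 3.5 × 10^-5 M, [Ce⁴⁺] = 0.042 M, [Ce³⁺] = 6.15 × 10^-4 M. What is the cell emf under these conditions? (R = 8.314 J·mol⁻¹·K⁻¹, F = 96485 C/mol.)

2.08 V

The Ce⁴⁺/Ce³⁺ couple has the higher reduction potential and acts as the cathode, so E°_cell = +1.72 − (-0.14) = 1.86 V.
Balancing electrons gives n = 2; the reaction quotient is Q = [Sn²⁺]·[Ce³⁺]^2/[Ce⁴⁺]^2 = 7.5 × 10^-9.
E = E° − (RT/nF) ln Q = 1.86 − (8.314×273)/(2×96485) × (-18.708) = 1.860 + 0.220 = 2.080 V.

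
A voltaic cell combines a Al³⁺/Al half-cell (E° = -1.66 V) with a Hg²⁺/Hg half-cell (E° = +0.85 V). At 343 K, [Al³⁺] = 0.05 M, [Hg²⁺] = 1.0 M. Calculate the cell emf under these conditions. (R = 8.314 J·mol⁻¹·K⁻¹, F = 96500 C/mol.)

The Hg²⁺/Hg couple has the higher reduction potential and acts as the cathode, so E°_cell = +0.85 − (-1.66) = 2.51 V.
Balancing electrons gives n = 6; the reaction quotient is Q = [Al³⁺]^2/[Hg²⁺]^3 = 0.00250.
E = E° − (RT/nF) ln Q = 2.51 − (8.314×343)/(6×96500) × (-5.991) = 2.510 + 0.030 = 2.540 V.

2.54 V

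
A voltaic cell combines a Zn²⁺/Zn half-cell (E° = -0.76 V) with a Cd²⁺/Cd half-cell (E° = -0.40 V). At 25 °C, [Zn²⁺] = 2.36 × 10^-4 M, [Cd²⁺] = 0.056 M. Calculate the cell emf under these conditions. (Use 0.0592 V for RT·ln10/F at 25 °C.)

0.430 V

The Cd²⁺/Cd couple has the higher reduction potential and acts as the cathode, so E°_cell = -0.40 − (-0.76) = 0.36 V.
Balancing electrons gives n = 2; the reaction quotient is Q = [Zn²⁺]/[Cd²⁺] = 0.00421.
At 25 °C, E = E° − (0.0592/n) log Q = 0.36 − (0.0592/2)(-2.375) = 0.360 + 0.070 = 0.430 V.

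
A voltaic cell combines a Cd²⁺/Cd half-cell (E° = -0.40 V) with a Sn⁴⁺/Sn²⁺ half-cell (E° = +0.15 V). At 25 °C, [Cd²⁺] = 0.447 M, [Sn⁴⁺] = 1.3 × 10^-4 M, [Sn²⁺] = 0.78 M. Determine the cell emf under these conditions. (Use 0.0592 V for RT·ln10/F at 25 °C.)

The Sn⁴⁺/Sn²⁺ couple has the higher reduction potential and acts as the cathode, so E°_cell = +0.15 − (-0.40) = 0.55 V.
Balancing electrons gives n = 2; the reaction quotient is Q = [Cd²⁺]·[Sn²⁺]/[Sn⁴⁺] = 2680.
At 25 °C, E = E° − (0.0592/n) log Q = 0.55 − (0.0592/2)(3.428) = 0.550 − 0.101 = 0.449 V.

0.449 V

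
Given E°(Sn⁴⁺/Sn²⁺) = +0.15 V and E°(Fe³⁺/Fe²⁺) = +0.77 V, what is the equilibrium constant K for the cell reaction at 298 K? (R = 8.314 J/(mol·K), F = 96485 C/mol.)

E°_cell = +0.77 − (+0.15) = 0.62 V, with n = 2 electrons transferred.
At equilibrium E = 0, so the Nernst equation gives ln K = nFE°/RT = (2)(96485)(0.62)/((8.314)(298)) = 48.29.
K = e^48.29 = 9.4 × 10^20.

9.4 × 10^20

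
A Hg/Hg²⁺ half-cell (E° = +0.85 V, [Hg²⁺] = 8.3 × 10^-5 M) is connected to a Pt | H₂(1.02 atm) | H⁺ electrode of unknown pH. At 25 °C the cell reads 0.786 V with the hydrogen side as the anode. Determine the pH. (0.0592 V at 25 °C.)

pH = 0.96

E°_cell = 0.85 V and n = 2.
log Q = n(E° − E)/0.0592 = 2×(0.85 − 0.786)/0.0592 = 2.162.
With Q = [H⁺]^2 / ([Hg²⁺]·P(H₂)), solving for [H⁺] gives log[H⁺] = -0.955, so pH = 0.96.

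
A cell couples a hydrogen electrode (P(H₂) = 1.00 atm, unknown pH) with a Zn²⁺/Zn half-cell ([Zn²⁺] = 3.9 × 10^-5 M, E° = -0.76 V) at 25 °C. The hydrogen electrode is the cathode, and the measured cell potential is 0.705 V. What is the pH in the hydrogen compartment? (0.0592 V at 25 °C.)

E°_cell = 0.76 V and n = 2.
log Q = n(E° − E)/0.0592 = 2×(0.76 − 0.705)/0.0592 = 1.858.
With Q = [Zn²⁺]·P(H₂) / [H⁺]^2, solving for [H⁺] gives log[H⁺] = -3.134, so pH = 3.13.

pH = 3.13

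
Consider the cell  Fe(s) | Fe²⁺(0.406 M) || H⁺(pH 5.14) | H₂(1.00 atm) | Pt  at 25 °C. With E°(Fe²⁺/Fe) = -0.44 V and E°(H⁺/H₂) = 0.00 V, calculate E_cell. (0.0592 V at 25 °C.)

0.15 V

The hydrogen couple is the cathode, so E°_cell = 0.44 V; n = 2.
[H⁺] = 10^(−5.14) = 7.2 × 10^-6 M, and Q = [Fe²⁺]·P(H₂) / [H⁺]^2 = 7.74 × 10^9.
E = E° − (0.0592/2) log Q = 0.44 − (0.0592/2)(9.889) = 0.147 V.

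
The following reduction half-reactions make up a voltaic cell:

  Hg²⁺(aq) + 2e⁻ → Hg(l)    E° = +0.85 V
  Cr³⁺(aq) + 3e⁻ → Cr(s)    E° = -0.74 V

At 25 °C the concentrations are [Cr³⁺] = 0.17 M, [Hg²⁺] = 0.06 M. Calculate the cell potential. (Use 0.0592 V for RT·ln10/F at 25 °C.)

The Hg²⁺/Hg couple has the higher reduction potential and acts as the cathode, so E°_cell = +0.85 − (-0.74) = 1.59 V.
Balancing electrons gives n = 6; the reaction quotient is Q = [Cr³⁺]^2/[Hg²⁺]^3 = 134.
At 25 °C, E = E° − (0.0592/n) log Q = 1.59 − (0.0592/6)(2.126) = 1.590 − 0.021 = 1.569 V.

1.57 V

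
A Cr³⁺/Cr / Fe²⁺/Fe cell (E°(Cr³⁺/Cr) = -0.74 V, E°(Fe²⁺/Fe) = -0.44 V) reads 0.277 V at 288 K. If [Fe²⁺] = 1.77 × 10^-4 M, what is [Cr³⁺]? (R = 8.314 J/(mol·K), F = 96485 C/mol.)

3.8 × 10^-5 M

From the Nernst equation, ln Q = nF(E° − E)/RT = 6×96485×(0.30 − 0.277)/(8.314×288) = 5.561, so Q = 260.
With Q = [Cr³⁺]^2/[Fe²⁺]^3 and the known concentrations, [Cr³⁺]^2 in the numerator gives [Cr³⁺] = 3.8 × 10^-5 M.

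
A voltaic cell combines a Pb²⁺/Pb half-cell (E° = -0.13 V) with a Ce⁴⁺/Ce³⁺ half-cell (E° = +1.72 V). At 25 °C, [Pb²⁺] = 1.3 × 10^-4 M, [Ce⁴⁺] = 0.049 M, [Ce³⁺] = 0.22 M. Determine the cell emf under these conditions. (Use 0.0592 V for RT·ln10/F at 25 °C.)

1.93 V

The Ce⁴⁺/Ce³⁺ couple has the higher reduction potential and acts as the cathode, so E°_cell = +1.72 − (-0.13) = 1.85 V.
Balancing electrons gives n = 2; the reaction quotient is Q = [Pb²⁺]·[Ce³⁺]^2/[Ce⁴⁺]^2 = 0.00262.
At 25 °C, E = E° − (0.0592/n) log Q = 1.85 − (0.0592/2)(-2.582) = 1.850 + 0.076 = 1.926 V.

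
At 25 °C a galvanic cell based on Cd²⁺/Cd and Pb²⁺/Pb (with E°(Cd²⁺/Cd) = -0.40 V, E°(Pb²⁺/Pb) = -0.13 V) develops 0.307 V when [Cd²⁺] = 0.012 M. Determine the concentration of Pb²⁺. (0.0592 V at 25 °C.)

From the Nernst equation, log Q = n(E° − E)/0.0592 = 2(0.27 − 0.307)/0.0592 = -1.250, so Q = 0.0562.
With Q = [Cd²⁺]/[Pb²⁺] and the known concentrations, [Pb²⁺] in the denominator gives [Pb²⁺] = 0.21 M.

0.21 M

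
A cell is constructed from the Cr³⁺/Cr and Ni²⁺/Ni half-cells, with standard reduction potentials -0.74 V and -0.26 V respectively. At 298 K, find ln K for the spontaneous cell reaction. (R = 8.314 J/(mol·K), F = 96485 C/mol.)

ln K = 112.2

E°_cell = -0.26 − (-0.74) = 0.48 V, with n = 6 electrons transferred.
At equilibrium E = 0, so the Nernst equation gives ln K = nFE°/RT = (6)(96485)(0.48)/((8.314)(298)) = 112.16.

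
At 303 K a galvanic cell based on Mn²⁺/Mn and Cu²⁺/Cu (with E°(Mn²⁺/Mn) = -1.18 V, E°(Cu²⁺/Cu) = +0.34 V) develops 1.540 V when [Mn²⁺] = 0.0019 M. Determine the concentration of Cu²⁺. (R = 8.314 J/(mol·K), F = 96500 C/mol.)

0.0088 M

From the Nernst equation, ln Q = nF(E° − E)/RT = 2×96500×(1.52 − 1.540)/(8.314×303) = -1.532, so Q = 0.216.
With Q = [Mn²⁺]/[Cu²⁺] and the known concentrations, [Cu²⁺] in the denominator gives [Cu²⁺] = 0.0088 M.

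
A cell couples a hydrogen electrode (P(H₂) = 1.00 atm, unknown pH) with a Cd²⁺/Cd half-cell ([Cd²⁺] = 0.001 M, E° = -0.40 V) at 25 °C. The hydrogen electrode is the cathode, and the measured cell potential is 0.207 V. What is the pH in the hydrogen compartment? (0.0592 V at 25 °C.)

pH = 4.76

E°_cell = 0.40 V and n = 2.
log Q = n(E° − E)/0.0592 = 2×(0.40 − 0.207)/0.0592 = 6.520.
With Q = [Cd²⁺]·P(H₂) / [H⁺]^2, solving for [H⁺] gives log[H⁺] = -4.760, so pH = 4.76.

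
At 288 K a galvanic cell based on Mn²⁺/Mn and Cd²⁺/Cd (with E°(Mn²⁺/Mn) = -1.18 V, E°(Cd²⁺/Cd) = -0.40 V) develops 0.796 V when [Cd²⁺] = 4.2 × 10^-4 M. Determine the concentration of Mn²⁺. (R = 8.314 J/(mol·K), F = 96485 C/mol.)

1.2 × 10^-4 M

From the Nernst equation, ln Q = nF(E° − E)/RT = 2×96485×(0.78 − 0.796)/(8.314×288) = -1.289, so Q = 0.275.
With Q = [Mn²⁺]/[Cd²⁺] and the known concentrations, [Mn²⁺] in the numerator gives [Mn²⁺] = 1.2 × 10^-4 M.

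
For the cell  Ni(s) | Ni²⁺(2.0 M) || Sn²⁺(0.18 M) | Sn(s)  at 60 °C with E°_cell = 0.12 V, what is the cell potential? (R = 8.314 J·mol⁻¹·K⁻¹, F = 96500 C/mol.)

Balancing electrons gives n = 2; the reaction quotient is Q = [Ni²⁺]/[Sn²⁺] = 11.1.
E = E° − (RT/nF) ln Q = 0.12 − (8.314×333)/(2×96500) × (2.408) = 0.120 − 0.035 = 0.085 V.

0.085 V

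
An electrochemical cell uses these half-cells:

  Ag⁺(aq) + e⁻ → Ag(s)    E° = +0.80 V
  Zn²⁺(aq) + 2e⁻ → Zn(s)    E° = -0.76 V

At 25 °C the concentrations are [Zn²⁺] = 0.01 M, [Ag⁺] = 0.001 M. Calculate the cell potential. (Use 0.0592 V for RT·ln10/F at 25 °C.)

The Ag⁺/Ag couple has the higher reduction potential and acts as the cathode, so E°_cell = +0.80 − (-0.76) = 1.56 V.
Balancing electrons gives n = 2; the reaction quotient is Q = [Zn²⁺]/[Ag⁺]^2 = 1 × 10^4.
At 25 °C, E = E° − (0.0592/n) log Q = 1.56 − (0.0592/2)(4.000) = 1.560 − 0.118 = 1.442 V.

1.44 V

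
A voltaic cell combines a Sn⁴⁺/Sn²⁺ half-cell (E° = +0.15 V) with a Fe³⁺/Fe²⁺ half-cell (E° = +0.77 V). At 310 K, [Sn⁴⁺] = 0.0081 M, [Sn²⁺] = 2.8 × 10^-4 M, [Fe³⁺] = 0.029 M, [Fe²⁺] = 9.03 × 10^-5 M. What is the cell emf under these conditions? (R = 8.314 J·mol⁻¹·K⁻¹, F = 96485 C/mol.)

0.729 V

The Fe³⁺/Fe²⁺ couple has the higher reduction potential and acts as the cathode, so E°_cell = +0.77 − (+0.15) = 0.62 V.
Balancing electrons gives n = 2; the reaction quotient is Q = [Sn⁴⁺]·[Fe²⁺]^2/([Sn²⁺]·[Fe³⁺]^2) = 2.8 × 10^-4.
E = E° − (RT/nF) ln Q = 0.62 − (8.314×310)/(2×96485) × (-8.179) = 0.620 + 0.109 = 0.729 V.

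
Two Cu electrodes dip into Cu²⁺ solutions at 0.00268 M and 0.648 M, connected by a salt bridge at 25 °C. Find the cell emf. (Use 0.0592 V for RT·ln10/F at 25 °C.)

0.071 V

Both half-cells are Cu²⁺/Cu, so E°_cell = 0. The concentrated side is the cathode; the cell reaction moves Cu²⁺ from high to low concentration with n = 2.
Q = [Cu²⁺]_dilute/[Cu²⁺]_conc = 0.00268/0.648 = 0.00414.
E = 0 − (0.0592/2) log Q = −(0.0592/2)(-2.383) = 0.0705 V.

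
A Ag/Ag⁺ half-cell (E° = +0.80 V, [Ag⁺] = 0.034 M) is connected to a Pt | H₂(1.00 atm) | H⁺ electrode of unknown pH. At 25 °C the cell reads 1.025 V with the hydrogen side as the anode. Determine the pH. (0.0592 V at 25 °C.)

E°_cell = 0.80 V and n = 2.
log Q = n(E° − E)/0.0592 = 2×(0.80 − 1.025)/0.0592 = -7.601.
With Q = [H⁺]^2 / ([Ag⁺]^2·P(H₂)), solving for [H⁺] gives log[H⁺] = -5.269, so pH = 5.27.

pH = 5.27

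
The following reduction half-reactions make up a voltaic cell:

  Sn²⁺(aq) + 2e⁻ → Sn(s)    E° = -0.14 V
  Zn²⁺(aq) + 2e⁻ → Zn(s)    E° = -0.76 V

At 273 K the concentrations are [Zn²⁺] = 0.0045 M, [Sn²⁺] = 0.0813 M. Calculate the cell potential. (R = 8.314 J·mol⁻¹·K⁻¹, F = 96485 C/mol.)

The Sn²⁺/Sn couple has the higher reduction potential and acts as the cathode, so E°_cell = -0.14 − (-0.76) = 0.62 V.
Balancing electrons gives n = 2; the reaction quotient is Q = [Zn²⁺]/[Sn²⁺] = 0.0554.
E = E° − (RT/nF) ln Q = 0.62 − (8.314×273)/(2×96485) × (-2.894) = 0.620 + 0.034 = 0.654 V.

0.654 V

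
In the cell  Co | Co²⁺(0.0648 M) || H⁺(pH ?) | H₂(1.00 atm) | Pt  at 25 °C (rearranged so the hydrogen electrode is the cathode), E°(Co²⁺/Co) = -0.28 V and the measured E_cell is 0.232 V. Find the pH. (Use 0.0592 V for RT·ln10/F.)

E°_cell = 0.28 V and n = 2.
log Q = n(E° − E)/0.0592 = 2×(0.28 − 0.232)/0.0592 = 1.622.
With Q = [Co²⁺]·P(H₂) / [H⁺]^2, solving for [H⁺] gives log[H⁺] = -1.405, so pH = 1.41.

pH = 1.41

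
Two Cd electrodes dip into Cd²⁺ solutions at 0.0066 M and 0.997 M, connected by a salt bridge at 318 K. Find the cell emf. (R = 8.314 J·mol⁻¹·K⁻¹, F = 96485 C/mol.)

Both half-cells are Cd²⁺/Cd, so E°_cell = 0. The concentrated side is the cathode; the cell reaction moves Cd²⁺ from high to low concentration with n = 2.
Q = [Cd²⁺]_dilute/[Cd²⁺]_conc = 0.0066/0.997 = 0.00662.
E = 0 − (RT/nF) ln Q = −((8.314×318)/(2×96485))(-5.018) = 0.0688 V.

0.069 V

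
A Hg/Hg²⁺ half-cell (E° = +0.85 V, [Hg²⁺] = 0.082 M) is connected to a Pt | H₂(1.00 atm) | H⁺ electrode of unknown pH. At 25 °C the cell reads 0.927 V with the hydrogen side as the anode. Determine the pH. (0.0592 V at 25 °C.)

E°_cell = 0.85 V and n = 2.
log Q = n(E° − E)/0.0592 = 2×(0.85 − 0.927)/0.0592 = -2.601.
With Q = [H⁺]^2 / ([Hg²⁺]·P(H₂)), solving for [H⁺] gives log[H⁺] = -1.844, so pH = 1.84.

pH = 1.84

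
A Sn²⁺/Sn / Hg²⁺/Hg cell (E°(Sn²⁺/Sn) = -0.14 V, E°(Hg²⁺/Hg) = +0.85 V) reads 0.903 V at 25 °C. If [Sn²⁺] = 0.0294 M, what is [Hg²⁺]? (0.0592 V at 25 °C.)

From the Nernst equation, log Q = n(E° − E)/0.0592 = 2(0.99 − 0.903)/0.0592 = 2.939, so Q = 869.
With Q = [Sn²⁺]/[Hg²⁺] and the known concentrations, [Hg²⁺] in the denominator gives [Hg²⁺] = 3.4 × 10^-5 M.

3.4 × 10^-5 M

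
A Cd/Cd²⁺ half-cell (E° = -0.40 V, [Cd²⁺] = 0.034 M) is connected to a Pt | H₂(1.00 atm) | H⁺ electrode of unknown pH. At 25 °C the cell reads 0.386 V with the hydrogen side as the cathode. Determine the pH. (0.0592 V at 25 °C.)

pH = 0.97

E°_cell = 0.40 V and n = 2.
log Q = n(E° − E)/0.0592 = 2×(0.40 − 0.386)/0.0592 = 0.473.
With Q = [Cd²⁺]·P(H₂) / [H⁺]^2, solving for [H⁺] gives log[H⁺] = -0.971, so pH = 0.97.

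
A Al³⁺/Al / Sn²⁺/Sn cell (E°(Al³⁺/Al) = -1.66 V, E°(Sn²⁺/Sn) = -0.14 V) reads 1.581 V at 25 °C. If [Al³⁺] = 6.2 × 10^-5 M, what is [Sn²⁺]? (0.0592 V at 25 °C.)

0.18 M

From the Nernst equation, log Q = n(E° − E)/0.0592 = 6(1.52 − 1.581)/0.0592 = -6.182, so Q = 6.57 × 10^-7.
With Q = [Al³⁺]^2/[Sn²⁺]^3 and the known concentrations, [Sn²⁺]^3 in the denominator gives [Sn²⁺] = 0.18 M.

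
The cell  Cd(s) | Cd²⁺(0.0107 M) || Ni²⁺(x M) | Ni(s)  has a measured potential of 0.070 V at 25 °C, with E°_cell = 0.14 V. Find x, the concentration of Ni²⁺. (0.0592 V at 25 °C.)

From the Nernst equation, log Q = n(E° − E)/0.0592 = 2(0.14 − 0.070)/0.0592 = 2.365, so Q = 232.
With Q = [Cd²⁺]/[Ni²⁺] and the known concentrations, [Ni²⁺] in the denominator gives [Ni²⁺] = 4.6 × 10^-5 M.

4.6 × 10^-5 M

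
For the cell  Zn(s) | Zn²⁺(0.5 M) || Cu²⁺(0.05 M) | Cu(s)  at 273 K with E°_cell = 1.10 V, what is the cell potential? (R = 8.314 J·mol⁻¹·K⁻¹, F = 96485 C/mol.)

1.07 V

Balancing electrons gives n = 2; the reaction quotient is Q = [Zn²⁺]/[Cu²⁺] = 10.0.
E = E° − (RT/nF) ln Q = 1.10 − (8.314×273)/(2×96485) × (2.303) = 1.100 − 0.027 = 1.073 V.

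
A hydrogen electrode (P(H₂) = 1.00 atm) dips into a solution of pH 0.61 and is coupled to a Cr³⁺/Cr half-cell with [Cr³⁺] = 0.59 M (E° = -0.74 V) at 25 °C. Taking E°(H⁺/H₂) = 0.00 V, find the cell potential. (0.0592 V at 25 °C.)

The hydrogen couple is the cathode, so E°_cell = 0.74 V; n = 6.
[H⁺] = 10^(−0.61) = 0.25 M, and Q = [Cr³⁺]^2·P(H₂)^3 / [H⁺]^6 = 1590.
E = E° − (0.0592/6) log Q = 0.74 − (0.0592/6)(3.202) = 0.708 V.

0.71 V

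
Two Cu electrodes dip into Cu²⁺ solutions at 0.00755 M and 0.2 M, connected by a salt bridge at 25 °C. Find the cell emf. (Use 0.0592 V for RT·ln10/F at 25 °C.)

0.042 V

Both half-cells are Cu²⁺/Cu, so E°_cell = 0. The concentrated side is the cathode; the cell reaction moves Cu²⁺ from high to low concentration with n = 2.
Q = [Cu²⁺]_dilute/[Cu²⁺]_conc = 0.00755/0.2 = 0.0377.
E = 0 − (0.0592/2) log Q = −(0.0592/2)(-1.423) = 0.0421 V.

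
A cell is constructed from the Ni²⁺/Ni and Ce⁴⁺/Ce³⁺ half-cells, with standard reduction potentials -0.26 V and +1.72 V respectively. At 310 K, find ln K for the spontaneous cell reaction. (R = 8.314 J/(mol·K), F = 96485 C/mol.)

ln K = 148.2

E°_cell = +1.72 − (-0.26) = 1.98 V, with n = 2 electrons transferred.
At equilibrium E = 0, so the Nernst equation gives ln K = nFE°/RT = (2)(96485)(1.98)/((8.314)(310)) = 148.25.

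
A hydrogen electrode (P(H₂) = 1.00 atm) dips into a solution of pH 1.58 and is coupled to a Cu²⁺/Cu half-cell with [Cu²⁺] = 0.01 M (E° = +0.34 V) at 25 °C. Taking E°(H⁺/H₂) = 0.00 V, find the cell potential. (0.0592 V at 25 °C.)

The Cu²⁺/Cu couple is the cathode, so E°_cell = 0.34 V; n = 2.
[H⁺] = 10^(−1.58) = 0.026 M, and Q = [H⁺]^2 / ([Cu²⁺]·P(H₂)) = 0.0692.
E = E° − (0.0592/2) log Q = 0.34 − (0.0592/2)(-1.160) = 0.374 V.

0.37 V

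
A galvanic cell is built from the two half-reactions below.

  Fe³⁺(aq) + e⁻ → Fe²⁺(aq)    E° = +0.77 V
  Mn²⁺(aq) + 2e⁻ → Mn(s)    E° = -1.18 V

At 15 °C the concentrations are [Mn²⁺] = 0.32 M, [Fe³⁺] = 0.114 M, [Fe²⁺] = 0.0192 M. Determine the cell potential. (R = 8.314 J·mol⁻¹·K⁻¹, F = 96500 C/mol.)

The Fe³⁺/Fe²⁺ couple has the higher reduction potential and acts as the cathode, so E°_cell = +0.77 − (-1.18) = 1.95 V.
Balancing electrons gives n = 2; the reaction quotient is Q = [Mn²⁺]·[Fe²⁺]^2/[Fe³⁺]^2 = 0.00908.
E = E° − (RT/nF) ln Q = 1.95 − (8.314×288)/(2×96500) × (-4.702) = 1.950 + 0.058 = 2.008 V.

2.01 V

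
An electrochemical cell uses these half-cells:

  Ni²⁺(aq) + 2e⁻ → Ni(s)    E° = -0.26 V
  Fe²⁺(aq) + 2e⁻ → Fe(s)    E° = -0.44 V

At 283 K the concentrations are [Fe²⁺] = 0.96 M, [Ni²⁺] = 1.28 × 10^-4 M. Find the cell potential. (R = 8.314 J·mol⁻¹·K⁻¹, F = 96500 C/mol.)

0.071 V

The Ni²⁺/Ni couple has the higher reduction potential and acts as the cathode, so E°_cell = -0.26 − (-0.44) = 0.18 V.
Balancing electrons gives n = 2; the reaction quotient is Q = [Fe²⁺]/[Ni²⁺] = 7500.
E = E° − (RT/nF) ln Q = 0.18 − (8.314×283)/(2×96500) × (8.923) = 0.180 − 0.109 = 0.071 V.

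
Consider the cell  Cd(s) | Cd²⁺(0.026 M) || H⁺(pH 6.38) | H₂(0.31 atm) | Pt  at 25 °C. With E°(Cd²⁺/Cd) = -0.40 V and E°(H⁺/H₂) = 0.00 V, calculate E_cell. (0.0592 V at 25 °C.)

0.084 V

The hydrogen couple is the cathode, so E°_cell = 0.40 V; n = 2.
[H⁺] = 10^(−6.38) = 4.2 × 10^-7 M, and Q = [Cd²⁺]·P(H₂) / [H⁺]^2 = 4.64 × 10^10.
E = E° − (0.0592/2) log Q = 0.40 − (0.0592/2)(10.666) = 0.084 V.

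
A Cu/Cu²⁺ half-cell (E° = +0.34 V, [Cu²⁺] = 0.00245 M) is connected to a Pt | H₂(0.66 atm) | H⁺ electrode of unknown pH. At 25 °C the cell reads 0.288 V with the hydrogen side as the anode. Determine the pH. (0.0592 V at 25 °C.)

E°_cell = 0.34 V and n = 2.
log Q = n(E° − E)/0.0592 = 2×(0.34 − 0.288)/0.0592 = 1.757.
With Q = [H⁺]^2 / ([Cu²⁺]·P(H₂)), solving for [H⁺] gives log[H⁺] = -0.517, so pH = 0.52.

pH = 0.52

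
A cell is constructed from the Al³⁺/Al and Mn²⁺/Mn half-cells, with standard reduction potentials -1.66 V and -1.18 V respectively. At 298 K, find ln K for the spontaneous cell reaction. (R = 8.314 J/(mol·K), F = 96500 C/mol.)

E°_cell = -1.18 − (-1.66) = 0.48 V, with n = 6 electrons transferred.
At equilibrium E = 0, so the Nernst equation gives ln K = nFE°/RT = (6)(96500)(0.48)/((8.314)(298)) = 112.17.

ln K = 112.2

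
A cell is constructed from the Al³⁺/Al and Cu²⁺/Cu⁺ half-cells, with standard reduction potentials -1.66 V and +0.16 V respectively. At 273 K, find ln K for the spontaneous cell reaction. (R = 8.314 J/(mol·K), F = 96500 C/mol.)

E°_cell = +0.16 − (-1.66) = 1.82 V, with n = 3 electrons transferred.
At equilibrium E = 0, so the Nernst equation gives ln K = nFE°/RT = (3)(96500)(1.82)/((8.314)(273)) = 232.14.

ln K = 232.1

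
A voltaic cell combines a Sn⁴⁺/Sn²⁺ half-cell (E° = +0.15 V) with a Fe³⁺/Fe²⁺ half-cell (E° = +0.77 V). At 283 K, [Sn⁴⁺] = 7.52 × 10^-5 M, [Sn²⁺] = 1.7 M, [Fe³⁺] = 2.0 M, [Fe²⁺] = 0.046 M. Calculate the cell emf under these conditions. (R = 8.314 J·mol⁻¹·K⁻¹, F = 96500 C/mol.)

The Fe³⁺/Fe²⁺ couple has the higher reduction potential and acts as the cathode, so E°_cell = +0.77 − (+0.15) = 0.62 V.
Balancing electrons gives n = 2; the reaction quotient is Q = [Sn⁴⁺]·[Fe²⁺]^2/([Sn²⁺]·[Fe³⁺]^2) = 2.34 × 10^-8.
E = E° − (RT/nF) ln Q = 0.62 − (8.314×283)/(2×96500) × (-17.571) = 0.620 + 0.214 = 0.834 V.

0.834 V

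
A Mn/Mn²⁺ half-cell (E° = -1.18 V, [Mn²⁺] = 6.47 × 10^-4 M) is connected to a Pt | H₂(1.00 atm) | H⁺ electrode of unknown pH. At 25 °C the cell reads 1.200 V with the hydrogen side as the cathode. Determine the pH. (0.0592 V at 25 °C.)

E°_cell = 1.18 V and n = 2.
log Q = n(E° − E)/0.0592 = 2×(1.18 − 1.200)/0.0592 = -0.676.
With Q = [Mn²⁺]·P(H₂) / [H⁺]^2, solving for [H⁺] gives log[H⁺] = -1.257, so pH = 1.26.

pH = 1.26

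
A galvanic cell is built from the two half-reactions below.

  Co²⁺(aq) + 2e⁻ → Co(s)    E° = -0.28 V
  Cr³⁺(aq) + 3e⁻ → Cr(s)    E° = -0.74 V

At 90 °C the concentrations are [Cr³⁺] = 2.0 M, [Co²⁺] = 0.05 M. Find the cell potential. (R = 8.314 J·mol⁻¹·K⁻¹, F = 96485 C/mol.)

The Co²⁺/Co couple has the higher reduction potential and acts as the cathode, so E°_cell = -0.28 − (-0.74) = 0.46 V.
Balancing electrons gives n = 6; the reaction quotient is Q = [Cr³⁺]^2/[Co²⁺]^3 = 3.2 × 10^4.
E = E° − (RT/nF) ln Q = 0.46 − (8.314×363)/(6×96485) × (10.373) = 0.460 − 0.054 = 0.406 V.

0.406 V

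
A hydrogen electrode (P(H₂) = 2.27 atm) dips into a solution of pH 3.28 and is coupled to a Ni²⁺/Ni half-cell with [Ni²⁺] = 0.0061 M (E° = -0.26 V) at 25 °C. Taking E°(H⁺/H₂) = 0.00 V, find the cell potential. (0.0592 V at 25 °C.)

The hydrogen couple is the cathode, so E°_cell = 0.26 V; n = 2.
[H⁺] = 10^(−3.28) = 5.2 × 10^-4 M, and Q = [Ni²⁺]·P(H₂) / [H⁺]^2 = 5.03 × 10^4.
E = E° − (0.0592/2) log Q = 0.26 − (0.0592/2)(4.701) = 0.121 V.

0.12 V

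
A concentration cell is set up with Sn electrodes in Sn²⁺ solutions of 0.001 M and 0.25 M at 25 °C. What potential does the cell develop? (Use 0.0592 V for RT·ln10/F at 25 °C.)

0.071 V

Both half-cells are Sn²⁺/Sn, so E°_cell = 0. The concentrated side is the cathode; the cell reaction moves Sn²⁺ from high to low concentration with n = 2.
Q = [Sn²⁺]_dilute/[Sn²⁺]_conc = 0.001/0.25 = 0.00400.
E = 0 − (0.0592/2) log Q = −(0.0592/2)(-2.398) = 0.0710 V.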